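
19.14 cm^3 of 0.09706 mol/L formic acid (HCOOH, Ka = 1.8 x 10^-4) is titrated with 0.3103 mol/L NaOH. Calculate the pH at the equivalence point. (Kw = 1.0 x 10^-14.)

n(HCOOH) = 0.09706 x 0.01914 = 0.001858 mol; V(NaOH) at equivalence = 0.001858/0.3103 = 0.005987 L.
At equivalence all the acid is converted to HCOO-; total volume = 0.01914 + 0.005987 = 0.02513 L, so [HCOO-] = 0.001858/0.02513 = 0.07393 M.
Kb = Kw/Ka = 1.0e-14 / 1.8 x 10^-4 = 5.56e-11.
[OH^-] = sqrt(Kb x [HCOO-]) = sqrt(5.56e-11 x 0.07393) = 2.03e-6 M.
pOH = 5.69, so pH = 14.00 - 5.69 = 8.31.

8.31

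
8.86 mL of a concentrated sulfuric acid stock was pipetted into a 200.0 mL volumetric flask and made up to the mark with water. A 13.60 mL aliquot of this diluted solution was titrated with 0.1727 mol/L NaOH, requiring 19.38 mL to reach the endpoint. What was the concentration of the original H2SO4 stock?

2.78 M

n(NaOH) = 0.1727 x 0.01938 = 0.003347 mol.
n(H2SO4) in the aliquot = 0.003347 x 1/2 = 0.001673 mol.
[diluted H2SO4] = 0.001673 / 0.01360 = 0.1230 M.
Dilution factor = 200.0/8.860 = 22.57, so [stock] = 0.1230 x 22.57 = 2.78 M.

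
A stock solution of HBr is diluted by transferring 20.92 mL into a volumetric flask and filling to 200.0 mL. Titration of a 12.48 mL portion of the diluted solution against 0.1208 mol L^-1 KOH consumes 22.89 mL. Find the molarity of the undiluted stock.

n(KOH) = 0.1208 x 0.02289 = 0.002765 mol.
n(HBr) in the aliquot = 0.002765 mol.
[diluted HBr] = 0.002765 / 0.01248 = 0.2216 M.
Dilution factor = 200.0/20.92 = 9.560, so [stock] = 0.2216 x 9.560 = 2.12 M.

2.12 M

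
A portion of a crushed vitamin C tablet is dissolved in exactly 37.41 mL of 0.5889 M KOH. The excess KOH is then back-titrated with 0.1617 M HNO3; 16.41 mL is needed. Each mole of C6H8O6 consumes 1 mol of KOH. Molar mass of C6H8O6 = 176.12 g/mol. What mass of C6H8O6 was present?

3.41 g

Total n(KOH) added = 0.5889 x 0.03741 = 0.02203 mol.
n(HNO3) used = 0.1617 x 0.01641 = 0.002653 mol, which equals the excess n(KOH).
So n(KOH) consumed by the sample = 0.02203 - 0.002653 = 0.01938 mol.
n(C6H8O6) = 0.01938 / 1 = 0.01938 mol.
mass = 0.01938 mol x 176.12 g/mol = 3.41 g.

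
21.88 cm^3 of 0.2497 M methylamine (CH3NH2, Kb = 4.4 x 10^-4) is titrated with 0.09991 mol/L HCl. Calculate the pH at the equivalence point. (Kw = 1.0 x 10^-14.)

n(CH3NH2) = 0.2497 x 0.02188 = 0.005463 mol; V(HCl) at equivalence = 0.005463/0.09991 = 0.05468 L.
At equivalence the base is fully converted to CH3NH3+; total volume = 0.07656 L, so [CH3NH3+] = 0.005463/0.07656 = 0.07136 M.
Ka(CH3NH3+) = Kw/Kb = 1.0e-14 / 4.4 x 10^-4 = 2.27e-11.
[H^+] = sqrt(Ka x [CH3NH3+]) = sqrt(2.27e-11 x 0.07136) = 1.27e-6 M.
pH = -log(1.27e-6) = 5.90.

5.90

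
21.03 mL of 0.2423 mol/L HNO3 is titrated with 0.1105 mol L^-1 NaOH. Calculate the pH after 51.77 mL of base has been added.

11.93

n(acid) = 0.2423 x 0.02103 = 0.005096 mol; n(NaOH) added = 0.1105 x 0.05177 = 0.005721 mol.
Base is in excess by 0.005721 - 0.005096 = 0.0006250 mol in a total volume of 0.07280 L.
[OH^-] = 0.0006250/0.07280 = 0.008585 M, so pOH = 2.07 and pH = 14.00 - 2.07 = 11.93.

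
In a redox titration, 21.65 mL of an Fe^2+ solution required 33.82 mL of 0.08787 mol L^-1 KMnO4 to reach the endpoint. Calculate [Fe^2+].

0.686 M

n(KMnO4) = 0.08787 x 0.03382 = 0.002972 mol.
From the balanced equation, 1 mol KMnO4 reacts with 5 mol Fe^2+, so n(Fe^2+) = 0.002972 x 5/1 = 0.01486 mol.
[Fe^2+] = 0.01486 / 0.02165 L = 0.686 M.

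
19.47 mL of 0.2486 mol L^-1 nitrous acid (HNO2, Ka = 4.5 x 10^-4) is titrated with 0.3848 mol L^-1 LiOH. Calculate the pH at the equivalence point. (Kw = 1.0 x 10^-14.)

n(HNO2) = 0.2486 x 0.01947 = 0.004840 mol; V(LiOH) at equivalence = 0.004840/0.3848 = 0.01258 L.
At equivalence all the acid is converted to NO2-; total volume = 0.01947 + 0.01258 = 0.03205 L, so [NO2-] = 0.004840/0.03205 = 0.1510 M.
Kb = Kw/Ka = 1.0e-14 / 4.5 x 10^-4 = 2.22e-11.
[OH^-] = sqrt(Kb x [NO2-]) = sqrt(2.22e-11 x 0.1510) = 1.83e-6 M.
pOH = 5.74, so pH = 14.00 - 5.74 = 8.26.

8.26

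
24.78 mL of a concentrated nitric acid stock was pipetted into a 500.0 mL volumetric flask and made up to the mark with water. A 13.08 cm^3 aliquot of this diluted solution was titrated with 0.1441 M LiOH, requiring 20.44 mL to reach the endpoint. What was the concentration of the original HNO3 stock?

4.54 M

n(LiOH) = 0.1441 x 0.02044 = 0.002945 mol.
n(HNO3) in the aliquot = 0.002945 mol.
[diluted HNO3] = 0.002945 / 0.01308 = 0.2252 M.
Dilution factor = 500.0/24.78 = 20.18, so [stock] = 0.2252 x 20.18 = 4.54 M.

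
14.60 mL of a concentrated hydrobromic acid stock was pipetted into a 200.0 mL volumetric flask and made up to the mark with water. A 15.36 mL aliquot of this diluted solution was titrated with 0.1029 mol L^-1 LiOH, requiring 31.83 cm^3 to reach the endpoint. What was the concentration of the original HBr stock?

n(LiOH) = 0.1029 x 0.03183 = 0.003275 mol.
n(HBr) in the aliquot = 0.003275 mol.
[diluted HBr] = 0.003275 / 0.01536 = 0.2132 M.
Dilution factor = 200.0/14.60 = 13.70, so [stock] = 0.2132 x 13.70 = 2.92 M.

2.92 M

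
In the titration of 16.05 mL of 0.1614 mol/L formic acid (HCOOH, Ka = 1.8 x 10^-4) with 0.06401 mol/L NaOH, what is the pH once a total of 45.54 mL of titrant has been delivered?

11.72

n(acid) = 0.1614 x 0.01605 = 0.002590 mol; n(NaOH) added = 0.06401 x 0.04554 = 0.002915 mol.
Base is in excess by 0.002915 - 0.002590 = 0.0003245 mol in a total volume of 0.06159 L.
[OH^-] = 0.0003245/0.06159 = 0.005269 M, so pOH = 2.28 and pH = 14.00 - 2.28 = 11.72.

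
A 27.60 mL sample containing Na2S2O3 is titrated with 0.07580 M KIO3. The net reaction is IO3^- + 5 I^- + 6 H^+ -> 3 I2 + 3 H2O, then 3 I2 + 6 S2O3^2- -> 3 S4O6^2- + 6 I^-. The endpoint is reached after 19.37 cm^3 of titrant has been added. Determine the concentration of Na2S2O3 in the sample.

n(KIO3) = 0.07580 x 0.01937 = 0.001468 mol.
From the balanced equation, 1 mol KIO3 reacts with 6 mol Na2S2O3, so n(Na2S2O3) = 0.001468 x 6/1 = 0.008809 mol.
[Na2S2O3] = 0.008809 / 0.02760 L = 0.319 M.

0.319 M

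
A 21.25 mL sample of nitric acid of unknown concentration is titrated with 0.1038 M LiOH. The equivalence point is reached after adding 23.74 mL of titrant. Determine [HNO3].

n(LiOH) delivered = 0.1038 x 0.02374 = 0.002464 mol.
For a 1:1 reaction, n(HNO3) = 0.002464 mol.
[HNO3] = 0.002464 mol / 0.02125 L = 0.116 M.

0.116 M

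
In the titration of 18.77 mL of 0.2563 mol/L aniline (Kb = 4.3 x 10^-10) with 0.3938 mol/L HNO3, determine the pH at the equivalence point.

2.72

n(C6H5NH2) = 0.2563 x 0.01877 = 0.004811 mol; V(HNO3) at equivalence = 0.004811/0.3938 = 0.01222 L.
At equivalence the base is fully converted to C6H5NH3+; total volume = 0.03099 L, so [C6H5NH3+] = 0.004811/0.03099 = 0.1553 M.
Ka(C6H5NH3+) = Kw/Kb = 1.0e-14 / 4.3 x 10^-10 = 2.33e-5.
[H^+] = sqrt(Ka x [C6H5NH3+]) = sqrt(2.33e-5 x 0.1553) = 0.00190 M.
pH = -log(0.00190) = 2.72.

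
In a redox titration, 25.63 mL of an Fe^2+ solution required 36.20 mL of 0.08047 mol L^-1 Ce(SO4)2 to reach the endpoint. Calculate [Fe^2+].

0.114 M

n(Ce(SO4)2) = 0.08047 x 0.03620 = 0.002913 mol.
From the balanced equation, 1 mol Ce(SO4)2 reacts with 1 mol Fe^2+, so n(Fe^2+) = 0.002913 x 1/1 = 0.002913 mol.
[Fe^2+] = 0.002913 / 0.02563 L = 0.114 M.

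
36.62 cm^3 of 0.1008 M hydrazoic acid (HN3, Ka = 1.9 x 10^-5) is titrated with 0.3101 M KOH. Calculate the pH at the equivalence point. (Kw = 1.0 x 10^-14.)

n(HN3) = 0.1008 x 0.03662 = 0.003691 mol; V(KOH) at equivalence = 0.003691/0.3101 = 0.01190 L.
At equivalence all the acid is converted to N3-; total volume = 0.03662 + 0.01190 = 0.04852 L, so [N3-] = 0.003691/0.04852 = 0.07607 M.
Kb = Kw/Ka = 1.0e-14 / 1.9 x 10^-5 = 5.26e-10.
[OH^-] = sqrt(Kb x [N3-]) = sqrt(5.26e-10 x 0.07607) = 6.33e-6 M.
pOH = 5.20, so pH = 14.00 - 5.20 = 8.80.

8.80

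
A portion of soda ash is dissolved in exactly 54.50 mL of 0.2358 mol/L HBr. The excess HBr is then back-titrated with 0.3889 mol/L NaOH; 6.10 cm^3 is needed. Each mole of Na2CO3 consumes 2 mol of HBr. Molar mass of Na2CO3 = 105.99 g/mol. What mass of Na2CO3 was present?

Total n(HBr) added = 0.2358 x 0.05450 = 0.01285 mol.
n(NaOH) used = 0.3889 x 0.006100 = 0.002372 mol, which equals the excess n(HBr).
So n(HBr) consumed by the sample = 0.01285 - 0.002372 = 0.01048 mol.
n(Na2CO3) = 0.01048 / 2 = 0.005239 mol.
mass = 0.005239 mol x 105.99 g/mol = 0.555 g.

0.555 g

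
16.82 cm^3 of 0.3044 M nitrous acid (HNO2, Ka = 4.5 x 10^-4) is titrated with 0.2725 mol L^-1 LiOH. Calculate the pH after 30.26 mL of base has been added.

n(acid) = 0.3044 x 0.01682 = 0.005120 mol; n(LiOH) added = 0.2725 x 0.03026 = 0.008246 mol.
Base is in excess by 0.008246 - 0.005120 = 0.003126 mol in a total volume of 0.04708 L.
[OH^-] = 0.003126/0.04708 = 0.06639 M, so pOH = 1.18 and pH = 14.00 - 1.18 = 12.82.

12.82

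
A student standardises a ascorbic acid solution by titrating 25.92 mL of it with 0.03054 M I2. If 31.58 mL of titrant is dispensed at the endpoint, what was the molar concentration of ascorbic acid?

0.0372 M

n(I2) = 0.03054 x 0.03158 = 0.0009645 mol.
From the balanced equation, 1 mol I2 reacts with 1 mol ascorbic acid, so n(ascorbic acid) = 0.0009645 x 1/1 = 0.0009645 mol.
[ascorbic acid] = 0.0009645 / 0.02592 L = 0.0372 M.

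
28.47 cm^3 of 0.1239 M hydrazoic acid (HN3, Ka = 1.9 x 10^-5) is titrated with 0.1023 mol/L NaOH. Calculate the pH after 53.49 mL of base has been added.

12.38

n(acid) = 0.1239 x 0.02847 = 0.003527 mol; n(NaOH) added = 0.1023 x 0.05349 = 0.005472 mol.
Base is in excess by 0.005472 - 0.003527 = 0.001945 mol in a total volume of 0.08196 L.
[OH^-] = 0.001945/0.08196 = 0.02373 M, so pOH = 1.62 and pH = 14.00 - 1.62 = 12.38.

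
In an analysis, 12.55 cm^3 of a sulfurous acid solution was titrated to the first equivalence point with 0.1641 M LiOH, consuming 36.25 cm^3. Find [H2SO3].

0.474 M

n(LiOH) = 0.1641 x 0.03625 = 0.005949 mol.
At the first equivalence point, 1 mol OH^- react per mol H2SO3, so n(H2SO3) = 0.005949 / 1 = 0.005949 mol.
[H2SO3] = 0.005949 / 0.01255 L = 0.474 M.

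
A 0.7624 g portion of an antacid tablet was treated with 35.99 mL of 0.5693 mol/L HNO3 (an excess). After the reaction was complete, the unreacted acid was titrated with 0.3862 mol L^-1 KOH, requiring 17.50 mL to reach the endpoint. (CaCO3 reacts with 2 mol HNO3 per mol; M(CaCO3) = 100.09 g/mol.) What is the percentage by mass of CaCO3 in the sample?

90.1%

Total n(HNO3) added = 0.5693 x 0.03599 = 0.02049 mol.
n(KOH) used = 0.3862 x 0.01750 = 0.006758 mol, which equals the excess n(HNO3).
So n(HNO3) consumed by the sample = 0.02049 - 0.006758 = 0.01373 mol.
n(CaCO3) = 0.01373 / 2 = 0.006865 mol.
mass CaCO3 = 0.006865 x 100.09 = 0.6871 g, so %CaCO3 = 0.6871/0.7624 x 100 = 90.1%.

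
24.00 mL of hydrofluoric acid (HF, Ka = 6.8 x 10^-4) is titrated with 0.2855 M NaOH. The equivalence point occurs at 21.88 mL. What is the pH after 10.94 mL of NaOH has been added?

3.17

10.94 mL is exactly half the equivalence volume (21.88/2), i.e. the half-equivalence point.
There, n(HA) = n(A^-), so pH = pKa = -log(6.8 x 10^-4) = 3.17.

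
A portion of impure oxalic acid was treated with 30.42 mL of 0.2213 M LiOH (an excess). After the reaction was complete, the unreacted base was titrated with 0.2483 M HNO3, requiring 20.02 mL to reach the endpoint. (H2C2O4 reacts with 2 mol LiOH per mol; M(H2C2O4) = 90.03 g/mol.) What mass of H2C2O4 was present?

Total n(LiOH) added = 0.2213 x 0.03042 = 0.006732 mol.
n(HNO3) used = 0.2483 x 0.02002 = 0.004971 mol, which equals the excess n(LiOH).
So n(LiOH) consumed by the sample = 0.006732 - 0.004971 = 0.001761 mol.
n(H2C2O4) = 0.001761 / 2 = 0.0008805 mol.
mass = 0.0008805 mol x 90.03 g/mol = 0.0793 g.

0.0793 g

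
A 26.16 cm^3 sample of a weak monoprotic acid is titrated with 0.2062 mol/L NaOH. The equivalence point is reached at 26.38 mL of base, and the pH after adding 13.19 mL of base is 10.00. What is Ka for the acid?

13.19 mL is half of the equivalence volume, so this is the half-equivalence point where [HA] = [A^-].
At half-equivalence pH = pKa, so pKa = 10.00.
Ka = 10^(-10.00) = 1.0 x 10^-10.

1.0 x 10^-10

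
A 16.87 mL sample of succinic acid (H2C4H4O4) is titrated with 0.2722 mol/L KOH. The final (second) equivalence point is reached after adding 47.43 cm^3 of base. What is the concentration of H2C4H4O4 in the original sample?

n(KOH) = 0.2722 x 0.04743 = 0.01291 mol.
At the final (second) equivalence point, 2 mol OH^- react per mol H2C4H4O4, so n(H2C4H4O4) = 0.01291 / 2 = 0.006455 mol.
[H2C4H4O4] = 0.006455 / 0.01687 L = 0.383 M.

0.383 M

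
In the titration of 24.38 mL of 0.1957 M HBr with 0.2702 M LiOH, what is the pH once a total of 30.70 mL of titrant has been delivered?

n(acid) = 0.1957 x 0.02438 = 0.004771 mol; n(LiOH) added = 0.2702 x 0.03070 = 0.008295 mol.
Base is in excess by 0.008295 - 0.004771 = 0.003524 mol in a total volume of 0.05508 L.
[OH^-] = 0.003524/0.05508 = 0.06398 M, so pOH = 1.19 and pH = 14.00 - 1.19 = 12.81.

12.81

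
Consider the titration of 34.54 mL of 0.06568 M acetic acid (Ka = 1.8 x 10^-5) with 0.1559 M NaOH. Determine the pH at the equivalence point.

8.70

n(CH3COOH) = 0.06568 x 0.03454 = 0.002269 mol; V(NaOH) at equivalence = 0.002269/0.1559 = 0.01455 L.
At equivalence all the acid is converted to CH3COO-; total volume = 0.03454 + 0.01455 = 0.04909 L, so [CH3COO-] = 0.002269/0.04909 = 0.04621 M.
Kb = Kw/Ka = 1.0e-14 / 1.8 x 10^-5 = 5.56e-10.
[OH^-] = sqrt(Kb x [CH3COO-]) = sqrt(5.56e-10 x 0.04621) = 5.07e-6 M.
pOH = 5.30, so pH = 14.00 - 5.30 = 8.70.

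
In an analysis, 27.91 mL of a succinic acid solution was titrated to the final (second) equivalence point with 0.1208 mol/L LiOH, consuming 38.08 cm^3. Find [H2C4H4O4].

n(LiOH) = 0.1208 x 0.03808 = 0.004600 mol.
At the final (second) equivalence point, 2 mol OH^- react per mol H2C4H4O4, so n(H2C4H4O4) = 0.004600 / 2 = 0.002300 mol.
[H2C4H4O4] = 0.002300 / 0.02791 L = 0.0824 M.

0.0824 M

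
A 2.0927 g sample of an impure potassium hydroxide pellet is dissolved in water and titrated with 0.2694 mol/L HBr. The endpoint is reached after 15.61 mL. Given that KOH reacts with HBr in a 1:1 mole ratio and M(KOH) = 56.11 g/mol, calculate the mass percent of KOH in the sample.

11.3%

n(HBr) = 0.2694 x 0.01561 = 0.004205 mol.
n(KOH) = 0.004205 / 1 = 0.004205 mol.
mass of KOH = 0.004205 x 56.11 = 0.2360 g.
% purity = 0.2360 / 2.0927 x 100 = 11.3%.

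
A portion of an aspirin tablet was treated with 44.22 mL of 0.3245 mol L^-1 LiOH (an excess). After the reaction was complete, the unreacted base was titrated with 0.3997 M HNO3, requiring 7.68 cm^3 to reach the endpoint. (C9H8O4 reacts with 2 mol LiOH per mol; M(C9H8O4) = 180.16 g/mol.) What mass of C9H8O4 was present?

1.02 g

Total n(LiOH) added = 0.3245 x 0.04422 = 0.01435 mol.
n(HNO3) used = 0.3997 x 0.007680 = 0.003070 mol, which equals the excess n(LiOH).
So n(LiOH) consumed by the sample = 0.01435 - 0.003070 = 0.01128 mol.
n(C9H8O4) = 0.01128 / 2 = 0.005640 mol.
mass = 0.005640 mol x 180.16 g/mol = 1.02 g.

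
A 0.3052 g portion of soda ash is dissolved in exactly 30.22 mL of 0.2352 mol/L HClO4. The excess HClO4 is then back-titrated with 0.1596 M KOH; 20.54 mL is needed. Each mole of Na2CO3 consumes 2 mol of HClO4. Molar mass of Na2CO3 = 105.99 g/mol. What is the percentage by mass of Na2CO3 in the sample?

Total n(HClO4) added = 0.2352 x 0.03022 = 0.007108 mol.
n(KOH) used = 0.1596 x 0.02054 = 0.003278 mol, which equals the excess n(HClO4).
So n(HClO4) consumed by the sample = 0.007108 - 0.003278 = 0.003830 mol.
n(Na2CO3) = 0.003830 / 2 = 0.001915 mol.
mass Na2CO3 = 0.001915 x 105.99 = 0.2029 g, so %Na2CO3 = 0.2029/0.3052 x 100 = 66.5%.

66.5%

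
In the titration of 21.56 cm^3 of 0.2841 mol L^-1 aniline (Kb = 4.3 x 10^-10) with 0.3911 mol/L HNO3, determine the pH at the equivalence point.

2.71

n(C6H5NH2) = 0.2841 x 0.02156 = 0.006125 mol; V(HNO3) at equivalence = 0.006125/0.3911 = 0.01566 L.
At equivalence the base is fully converted to C6H5NH3+; total volume = 0.03722 L, so [C6H5NH3+] = 0.006125/0.03722 = 0.1646 M.
Ka(C6H5NH3+) = Kw/Kb = 1.0e-14 / 4.3 x 10^-10 = 2.33e-5.
[H^+] = sqrt(Ka x [C6H5NH3+]) = sqrt(2.33e-5 x 0.1646) = 0.00196 M.
pH = -log(0.00196) = 2.71.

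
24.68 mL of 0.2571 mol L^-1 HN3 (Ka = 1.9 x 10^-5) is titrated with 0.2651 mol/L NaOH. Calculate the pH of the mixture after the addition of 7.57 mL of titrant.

4.39

Initial n(HN3) = 0.2571 x 0.02468 = 0.006345 mol.
n(NaOH) added = 0.2651 x 0.007570 = 0.002007 mol, converting that many moles of HN3 to N3-.
Remaining n(HN3) = 0.004338 mol; n(N3-) = 0.002007 mol.
By Henderson-Hasselbalch, pH = pKa + log([A^-]/[HA]) = 4.72 + log(0.002007/0.004338) = 4.72 + (-0.33) = 4.39.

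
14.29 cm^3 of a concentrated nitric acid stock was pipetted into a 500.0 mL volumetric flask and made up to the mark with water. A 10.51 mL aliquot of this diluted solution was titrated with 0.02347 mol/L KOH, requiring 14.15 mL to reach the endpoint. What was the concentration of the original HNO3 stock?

n(KOH) = 0.02347 x 0.01415 = 0.0003321 mol.
n(HNO3) in the aliquot = 0.0003321 mol.
[diluted HNO3] = 0.0003321 / 0.01051 = 0.03160 M.
Dilution factor = 500.0/14.29 = 34.99, so [stock] = 0.03160 x 34.99 = 1.11 M.

1.11 M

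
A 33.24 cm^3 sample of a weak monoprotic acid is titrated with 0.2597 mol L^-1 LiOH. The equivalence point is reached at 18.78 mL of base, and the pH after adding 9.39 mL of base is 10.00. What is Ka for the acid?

9.39 mL is half of the equivalence volume, so this is the half-equivalence point where [HA] = [A^-].
At half-equivalence pH = pKa, so pKa = 10.00.
Ka = 10^(-10.00) = 1.0 x 10^-10.

1.0 x 10^-10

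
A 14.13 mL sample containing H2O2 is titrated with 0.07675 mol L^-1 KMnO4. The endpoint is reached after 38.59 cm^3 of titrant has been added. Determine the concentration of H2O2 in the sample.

0.524 M

n(KMnO4) = 0.07675 x 0.03859 = 0.002962 mol.
From the balanced equation, 2 mol KMnO4 reacts with 5 mol H2O2, so n(H2O2) = 0.002962 x 5/2 = 0.007404 mol.
[H2O2] = 0.007404 / 0.01413 L = 0.524 M.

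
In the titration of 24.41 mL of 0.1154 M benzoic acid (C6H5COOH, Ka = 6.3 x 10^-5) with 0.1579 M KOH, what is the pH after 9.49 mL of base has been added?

4.26

Initial n(C6H5COOH) = 0.1154 x 0.02441 = 0.002817 mol.
n(KOH) added = 0.1579 x 0.009490 = 0.001498 mol, converting that many moles of C6H5COOH to C6H5COO-.
Remaining n(C6H5COOH) = 0.001318 mol; n(C6H5COO-) = 0.001498 mol.
By Henderson-Hasselbalch, pH = pKa + log([A^-]/[HA]) = 4.20 + log(0.001498/0.001318) = 4.20 + (+0.06) = 4.26.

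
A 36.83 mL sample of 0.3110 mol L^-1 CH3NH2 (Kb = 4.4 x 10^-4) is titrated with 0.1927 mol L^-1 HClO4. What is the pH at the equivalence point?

n(CH3NH2) = 0.3110 x 0.03683 = 0.01145 mol; V(HClO4) at equivalence = 0.01145/0.1927 = 0.05944 L.
At equivalence the base is fully converted to CH3NH3+; total volume = 0.09627 L, so [CH3NH3+] = 0.01145/0.09627 = 0.1190 M.
Ka(CH3NH3+) = Kw/Kb = 1.0e-14 / 4.4 x 10^-4 = 2.27e-11.
[H^+] = sqrt(Ka x [CH3NH3+]) = sqrt(2.27e-11 x 0.1190) = 1.64e-6 M.
pH = -log(1.64e-6) = 5.78.

5.78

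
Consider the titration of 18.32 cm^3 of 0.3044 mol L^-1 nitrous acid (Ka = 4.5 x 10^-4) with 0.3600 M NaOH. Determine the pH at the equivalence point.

n(HNO2) = 0.3044 x 0.01832 = 0.005577 mol; V(NaOH) at equivalence = 0.005577/0.3600 = 0.01549 L.
At equivalence all the acid is converted to NO2-; total volume = 0.01832 + 0.01549 = 0.03381 L, so [NO2-] = 0.005577/0.03381 = 0.1649 M.
Kb = Kw/Ka = 1.0e-14 / 4.5 x 10^-4 = 2.22e-11.
[OH^-] = sqrt(Kb x [NO2-]) = sqrt(2.22e-11 x 0.1649) = 1.91e-6 M.
pOH = 5.72, so pH = 14.00 - 5.72 = 8.28.

8.28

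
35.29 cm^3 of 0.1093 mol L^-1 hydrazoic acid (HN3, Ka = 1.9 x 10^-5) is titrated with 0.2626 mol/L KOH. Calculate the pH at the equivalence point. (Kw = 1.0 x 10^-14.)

8.80

n(HN3) = 0.1093 x 0.03529 = 0.003857 mol; V(KOH) at equivalence = 0.003857/0.2626 = 0.01469 L.
At equivalence all the acid is converted to N3-; total volume = 0.03529 + 0.01469 = 0.04998 L, so [N3-] = 0.003857/0.04998 = 0.07718 M.
Kb = Kw/Ka = 1.0e-14 / 1.9 x 10^-5 = 5.26e-10.
[OH^-] = sqrt(Kb x [N3-]) = sqrt(5.26e-10 x 0.07718) = 6.37e-6 M.
pOH = 5.20, so pH = 14.00 - 5.20 = 8.80.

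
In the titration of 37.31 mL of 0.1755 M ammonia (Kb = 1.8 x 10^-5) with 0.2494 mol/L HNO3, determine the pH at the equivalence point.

n(NH3) = 0.1755 x 0.03731 = 0.006548 mol; V(HNO3) at equivalence = 0.006548/0.2494 = 0.02625 L.
At equivalence the base is fully converted to NH4+; total volume = 0.06356 L, so [NH4+] = 0.006548/0.06356 = 0.1030 M.
Ka(NH4+) = Kw/Kb = 1.0e-14 / 1.8 x 10^-5 = 5.56e-10.
[H^+] = sqrt(Ka x [NH4+]) = sqrt(5.56e-10 x 0.1030) = 7.56e-6 M.
pH = -log(7.56e-6) = 5.12.

5.12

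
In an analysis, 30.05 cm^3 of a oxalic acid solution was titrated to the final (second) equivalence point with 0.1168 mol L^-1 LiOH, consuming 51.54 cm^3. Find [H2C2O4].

n(LiOH) = 0.1168 x 0.05154 = 0.006020 mol.
At the final (second) equivalence point, 2 mol OH^- react per mol H2C2O4, so n(H2C2O4) = 0.006020 / 2 = 0.003010 mol.
[H2C2O4] = 0.003010 / 0.03005 L = 0.100 M.

0.100 M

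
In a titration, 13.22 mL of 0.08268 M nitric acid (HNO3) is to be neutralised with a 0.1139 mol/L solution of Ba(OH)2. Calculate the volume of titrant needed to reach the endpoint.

n(HNO3) = 0.08268 mol/L x 0.01322 L = 0.001093 mol.
The neutralisation is 2 HNO3 : 1 Ba(OH)2, so n(Ba(OH)2) = 0.001093 x 1/2 = 0.0005465 mol.
V(Ba(OH)2) = 0.0005465 / 0.1139 = 0.004798 L = 4.80 mL.

4.80 mL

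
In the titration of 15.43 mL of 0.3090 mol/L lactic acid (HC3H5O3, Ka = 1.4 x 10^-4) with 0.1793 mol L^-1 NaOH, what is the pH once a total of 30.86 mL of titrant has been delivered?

12.22

n(acid) = 0.3090 x 0.01543 = 0.004768 mol; n(NaOH) added = 0.1793 x 0.03086 = 0.005533 mol.
Base is in excess by 0.005533 - 0.004768 = 0.0007653 mol in a total volume of 0.04629 L.
[OH^-] = 0.0007653/0.04629 = 0.01653 M, so pOH = 1.78 and pH = 14.00 - 1.78 = 12.22.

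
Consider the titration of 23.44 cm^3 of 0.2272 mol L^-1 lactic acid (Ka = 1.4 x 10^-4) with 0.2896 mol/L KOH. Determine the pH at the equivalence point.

n(HC3H5O3) = 0.2272 x 0.02344 = 0.005326 mol; V(KOH) at equivalence = 0.005326/0.2896 = 0.01839 L.
At equivalence all the acid is converted to C3H5O3-; total volume = 0.02344 + 0.01839 = 0.04183 L, so [C3H5O3-] = 0.005326/0.04183 = 0.1273 M.
Kb = Kw/Ka = 1.0e-14 / 1.4 x 10^-4 = 7.14e-11.
[OH^-] = sqrt(Kb x [C3H5O3-]) = sqrt(7.14e-11 x 0.1273) = 3.02e-6 M.
pOH = 5.52, so pH = 14.00 - 5.52 = 8.48.

8.48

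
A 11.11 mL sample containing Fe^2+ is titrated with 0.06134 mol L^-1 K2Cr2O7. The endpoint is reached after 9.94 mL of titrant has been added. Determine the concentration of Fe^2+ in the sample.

0.329 M

n(K2Cr2O7) = 0.06134 x 0.009940 = 0.0006097 mol.
From the balanced equation, 1 mol K2Cr2O7 reacts with 6 mol Fe^2+, so n(Fe^2+) = 0.0006097 x 6/1 = 0.003658 mol.
[Fe^2+] = 0.003658 / 0.01111 L = 0.329 M.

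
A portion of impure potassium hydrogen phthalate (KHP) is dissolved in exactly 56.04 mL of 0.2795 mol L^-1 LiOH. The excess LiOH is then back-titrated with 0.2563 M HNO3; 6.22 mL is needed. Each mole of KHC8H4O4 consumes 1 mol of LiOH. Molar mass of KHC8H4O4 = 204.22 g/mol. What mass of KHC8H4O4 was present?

2.87 g

Total n(LiOH) added = 0.2795 x 0.05604 = 0.01566 mol.
n(HNO3) used = 0.2563 x 0.006220 = 0.001594 mol, which equals the excess n(LiOH).
So n(LiOH) consumed by the sample = 0.01566 - 0.001594 = 0.01407 mol.
n(KHC8H4O4) = 0.01407 / 1 = 0.01407 mol.
mass = 0.01407 mol x 204.22 g/mol = 2.87 g.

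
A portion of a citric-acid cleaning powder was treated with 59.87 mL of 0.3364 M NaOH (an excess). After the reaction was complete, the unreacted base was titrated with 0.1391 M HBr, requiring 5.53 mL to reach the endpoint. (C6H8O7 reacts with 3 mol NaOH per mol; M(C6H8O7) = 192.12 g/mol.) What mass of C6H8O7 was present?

1.24 g

Total n(NaOH) added = 0.3364 x 0.05987 = 0.02014 mol.
n(HBr) used = 0.1391 x 0.005530 = 0.0007692 mol, which equals the excess n(NaOH).
So n(NaOH) consumed by the sample = 0.02014 - 0.0007692 = 0.01937 mol.
n(C6H8O7) = 0.01937 / 3 = 0.006457 mol.
mass = 0.006457 mol x 192.12 g/mol = 1.24 g.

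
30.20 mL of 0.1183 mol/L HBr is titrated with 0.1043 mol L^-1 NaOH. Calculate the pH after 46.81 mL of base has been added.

n(acid) = 0.1183 x 0.03020 = 0.003573 mol; n(NaOH) added = 0.1043 x 0.04681 = 0.004882 mol.
Base is in excess by 0.004882 - 0.003573 = 0.001310 mol in a total volume of 0.07701 L.
[OH^-] = 0.001310/0.07701 = 0.01701 M, so pOH = 1.77 and pH = 14.00 - 1.77 = 12.23.

12.23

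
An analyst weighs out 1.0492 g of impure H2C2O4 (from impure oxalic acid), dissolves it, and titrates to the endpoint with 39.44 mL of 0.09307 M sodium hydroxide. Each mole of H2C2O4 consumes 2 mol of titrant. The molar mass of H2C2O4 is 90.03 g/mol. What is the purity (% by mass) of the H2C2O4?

n(NaOH) = 0.09307 x 0.03944 = 0.003671 mol.
n(H2C2O4) = 0.003671 / 2 = 0.001835 mol.
mass of H2C2O4 = 0.001835 x 90.03 = 0.1652 g.
% purity = 0.1652 / 1.0492 x 100 = 15.7%.

15.7%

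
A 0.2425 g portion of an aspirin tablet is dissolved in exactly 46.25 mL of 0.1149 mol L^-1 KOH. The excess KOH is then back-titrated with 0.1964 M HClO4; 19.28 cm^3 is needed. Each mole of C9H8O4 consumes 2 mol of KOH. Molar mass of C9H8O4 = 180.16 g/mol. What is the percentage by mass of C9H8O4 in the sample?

Total n(KOH) added = 0.1149 x 0.04625 = 0.005314 mol.
n(HClO4) used = 0.1964 x 0.01928 = 0.003787 mol, which equals the excess n(KOH).
So n(KOH) consumed by the sample = 0.005314 - 0.003787 = 0.001528 mol.
n(C9H8O4) = 0.001528 / 2 = 0.0007638 mol.
mass C9H8O4 = 0.0007638 x 180.16 = 0.1376 g, so %C9H8O4 = 0.1376/0.2425 x 100 = 56.7%.

56.7%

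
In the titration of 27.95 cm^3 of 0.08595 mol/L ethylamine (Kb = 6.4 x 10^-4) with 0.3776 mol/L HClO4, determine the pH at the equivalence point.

n(C2H5NH2) = 0.08595 x 0.02795 = 0.002402 mol; V(HClO4) at equivalence = 0.002402/0.3776 = 0.006362 L.
At equivalence the base is fully converted to C2H5NH3+; total volume = 0.03431 L, so [C2H5NH3+] = 0.002402/0.03431 = 0.07001 M.
Ka(C2H5NH3+) = Kw/Kb = 1.0e-14 / 6.4 x 10^-4 = 1.56e-11.
[H^+] = sqrt(Ka x [C2H5NH3+]) = sqrt(1.56e-11 x 0.07001) = 1.05e-6 M.
pH = -log(1.05e-6) = 5.98.

5.98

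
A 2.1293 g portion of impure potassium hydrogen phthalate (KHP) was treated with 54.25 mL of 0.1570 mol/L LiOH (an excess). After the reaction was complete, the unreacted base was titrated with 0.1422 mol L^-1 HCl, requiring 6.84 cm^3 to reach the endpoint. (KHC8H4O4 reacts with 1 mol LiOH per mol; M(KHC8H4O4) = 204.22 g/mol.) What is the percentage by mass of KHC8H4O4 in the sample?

72.4%

Total n(LiOH) added = 0.1570 x 0.05425 = 0.008517 mol.
n(HCl) used = 0.1422 x 0.006840 = 0.0009726 mol, which equals the excess n(LiOH).
So n(LiOH) consumed by the sample = 0.008517 - 0.0009726 = 0.007545 mol.
n(KHC8H4O4) = 0.007545 / 1 = 0.007545 mol.
mass KHC8H4O4 = 0.007545 x 204.22 = 1.541 g, so %KHC8H4O4 = 1.541/2.1293 x 100 = 72.4%.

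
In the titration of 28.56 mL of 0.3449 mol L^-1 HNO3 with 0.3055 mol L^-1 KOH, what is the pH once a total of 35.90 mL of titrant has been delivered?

n(acid) = 0.3449 x 0.02856 = 0.009850 mol; n(KOH) added = 0.3055 x 0.03590 = 0.01097 mol.
Base is in excess by 0.01097 - 0.009850 = 0.001117 mol in a total volume of 0.06446 L.
[OH^-] = 0.001117/0.06446 = 0.01733 M, so pOH = 1.76 and pH = 14.00 - 1.76 = 12.24.

12.24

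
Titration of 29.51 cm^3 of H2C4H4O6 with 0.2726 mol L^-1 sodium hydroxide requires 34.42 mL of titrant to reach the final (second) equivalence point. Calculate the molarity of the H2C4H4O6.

n(NaOH) = 0.2726 x 0.03442 = 0.009383 mol.
At the final (second) equivalence point, 2 mol OH^- react per mol H2C4H4O6, so n(H2C4H4O6) = 0.009383 / 2 = 0.004691 mol.
[H2C4H4O6] = 0.004691 / 0.02951 L = 0.159 M.

0.159 M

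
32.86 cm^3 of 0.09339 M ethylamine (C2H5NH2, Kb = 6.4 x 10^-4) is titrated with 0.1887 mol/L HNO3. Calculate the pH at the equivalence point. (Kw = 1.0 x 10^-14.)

6.01

n(C2H5NH2) = 0.09339 x 0.03286 = 0.003069 mol; V(HNO3) at equivalence = 0.003069/0.1887 = 0.01626 L.
At equivalence the base is fully converted to C2H5NH3+; total volume = 0.04912 L, so [C2H5NH3+] = 0.003069/0.04912 = 0.06247 M.
Ka(C2H5NH3+) = Kw/Kb = 1.0e-14 / 6.4 x 10^-4 = 1.56e-11.
[H^+] = sqrt(Ka x [C2H5NH3+]) = sqrt(1.56e-11 x 0.06247) = 9.88e-7 M.
pH = -log(9.88e-7) = 6.01.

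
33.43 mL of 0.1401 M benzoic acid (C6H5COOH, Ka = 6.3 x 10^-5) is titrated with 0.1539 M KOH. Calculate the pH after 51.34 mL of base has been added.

12.58

n(acid) = 0.1401 x 0.03343 = 0.004684 mol; n(KOH) added = 0.1539 x 0.05134 = 0.007901 mol.
Base is in excess by 0.007901 - 0.004684 = 0.003218 mol in a total volume of 0.08477 L.
[OH^-] = 0.003218/0.08477 = 0.03796 M, so pOH = 1.42 and pH = 14.00 - 1.42 = 12.58.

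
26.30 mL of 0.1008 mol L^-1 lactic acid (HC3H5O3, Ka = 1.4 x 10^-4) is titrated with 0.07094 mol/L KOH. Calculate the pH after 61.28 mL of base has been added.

n(acid) = 0.1008 x 0.02630 = 0.002651 mol; n(KOH) added = 0.07094 x 0.06128 = 0.004347 mol.
Base is in excess by 0.004347 - 0.002651 = 0.001696 mol in a total volume of 0.08758 L.
[OH^-] = 0.001696/0.08758 = 0.01937 M, so pOH = 1.71 and pH = 14.00 - 1.71 = 12.29.

12.29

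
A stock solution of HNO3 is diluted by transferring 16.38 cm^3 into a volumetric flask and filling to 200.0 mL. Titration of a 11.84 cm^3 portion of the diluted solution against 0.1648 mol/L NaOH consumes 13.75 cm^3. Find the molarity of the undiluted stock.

n(NaOH) = 0.1648 x 0.01375 = 0.002266 mol.
n(HNO3) in the aliquot = 0.002266 mol.
[diluted HNO3] = 0.002266 / 0.01184 = 0.1914 M.
Dilution factor = 200.0/16.38 = 12.21, so [stock] = 0.1914 x 12.21 = 2.34 M.

2.34 M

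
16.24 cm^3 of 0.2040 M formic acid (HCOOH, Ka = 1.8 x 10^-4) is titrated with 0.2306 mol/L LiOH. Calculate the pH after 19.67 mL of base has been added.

12.53

n(acid) = 0.2040 x 0.01624 = 0.003313 mol; n(LiOH) added = 0.2306 x 0.01967 = 0.004536 mol.
Base is in excess by 0.004536 - 0.003313 = 0.001223 mol in a total volume of 0.03591 L.
[OH^-] = 0.001223/0.03591 = 0.03406 M, so pOH = 1.47 and pH = 14.00 - 1.47 = 12.53.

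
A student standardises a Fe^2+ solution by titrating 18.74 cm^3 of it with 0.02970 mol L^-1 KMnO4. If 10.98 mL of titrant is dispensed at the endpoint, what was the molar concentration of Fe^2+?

n(KMnO4) = 0.02970 x 0.01098 = 0.0003261 mol.
From the balanced equation, 1 mol KMnO4 reacts with 5 mol Fe^2+, so n(Fe^2+) = 0.0003261 x 5/1 = 0.001631 mol.
[Fe^2+] = 0.001631 / 0.01874 L = 0.0870 M.

0.0870 M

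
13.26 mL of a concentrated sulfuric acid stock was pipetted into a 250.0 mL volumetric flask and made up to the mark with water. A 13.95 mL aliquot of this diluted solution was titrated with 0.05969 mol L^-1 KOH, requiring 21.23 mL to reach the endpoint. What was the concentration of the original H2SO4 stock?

n(KOH) = 0.05969 x 0.02123 = 0.001267 mol.
n(H2SO4) in the aliquot = 0.001267 x 1/2 = 0.0006336 mol.
[diluted H2SO4] = 0.0006336 / 0.01395 = 0.04542 M.
Dilution factor = 250.0/13.26 = 18.85, so [stock] = 0.04542 x 18.85 = 0.856 M.

0.856 M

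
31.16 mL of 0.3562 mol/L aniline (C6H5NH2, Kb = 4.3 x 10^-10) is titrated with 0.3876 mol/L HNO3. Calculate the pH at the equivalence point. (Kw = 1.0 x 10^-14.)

n(C6H5NH2) = 0.3562 x 0.03116 = 0.01110 mol; V(HNO3) at equivalence = 0.01110/0.3876 = 0.02864 L.
At equivalence the base is fully converted to C6H5NH3+; total volume = 0.05980 L, so [C6H5NH3+] = 0.01110/0.05980 = 0.1856 M.
Ka(C6H5NH3+) = Kw/Kb = 1.0e-14 / 4.3 x 10^-10 = 2.33e-5.
[H^+] = sqrt(Ka x [C6H5NH3+]) = sqrt(2.33e-5 x 0.1856) = 0.00208 M.
pH = -log(0.00208) = 2.68.

2.68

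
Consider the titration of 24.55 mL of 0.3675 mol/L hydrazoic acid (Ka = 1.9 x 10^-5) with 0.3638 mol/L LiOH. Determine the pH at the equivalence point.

8.99

n(HN3) = 0.3675 x 0.02455 = 0.009022 mol; V(LiOH) at equivalence = 0.009022/0.3638 = 0.02480 L.
At equivalence all the acid is converted to N3-; total volume = 0.02455 + 0.02480 = 0.04935 L, so [N3-] = 0.009022/0.04935 = 0.1828 M.
Kb = Kw/Ka = 1.0e-14 / 1.9 x 10^-5 = 5.26e-10.
[OH^-] = sqrt(Kb x [N3-]) = sqrt(5.26e-10 x 0.1828) = 9.81e-6 M.
pOH = 5.01, so pH = 14.00 - 5.01 = 8.99.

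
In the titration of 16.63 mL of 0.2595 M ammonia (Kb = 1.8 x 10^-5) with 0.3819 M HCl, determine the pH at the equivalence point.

5.03

n(NH3) = 0.2595 x 0.01663 = 0.004315 mol; V(HCl) at equivalence = 0.004315/0.3819 = 0.01130 L.
At equivalence the base is fully converted to NH4+; total volume = 0.02793 L, so [NH4+] = 0.004315/0.02793 = 0.1545 M.
Ka(NH4+) = Kw/Kb = 1.0e-14 / 1.8 x 10^-5 = 5.56e-10.
[H^+] = sqrt(Ka x [NH4+]) = sqrt(5.56e-10 x 0.1545) = 9.26e-6 M.
pH = -log(9.26e-6) = 5.03.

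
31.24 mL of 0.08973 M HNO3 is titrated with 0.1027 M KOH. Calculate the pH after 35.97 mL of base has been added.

n(acid) = 0.08973 x 0.03124 = 0.002803 mol; n(KOH) added = 0.1027 x 0.03597 = 0.003694 mol.
Base is in excess by 0.003694 - 0.002803 = 0.0008910 mol in a total volume of 0.06721 L.
[OH^-] = 0.0008910/0.06721 = 0.01326 M, so pOH = 1.88 and pH = 14.00 - 1.88 = 12.12.

12.12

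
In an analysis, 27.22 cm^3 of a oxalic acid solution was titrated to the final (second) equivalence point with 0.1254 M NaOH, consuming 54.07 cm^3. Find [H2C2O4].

0.125 M

n(NaOH) = 0.1254 x 0.05407 = 0.006780 mol.
At the final (second) equivalence point, 2 mol OH^- react per mol H2C2O4, so n(H2C2O4) = 0.006780 / 2 = 0.003390 mol.
[H2C2O4] = 0.003390 / 0.02722 L = 0.125 M.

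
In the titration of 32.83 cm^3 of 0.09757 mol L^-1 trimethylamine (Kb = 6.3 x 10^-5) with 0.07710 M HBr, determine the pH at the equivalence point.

n((CH3)3N) = 0.09757 x 0.03283 = 0.003203 mol; V(HBr) at equivalence = 0.003203/0.07710 = 0.04155 L.
At equivalence the base is fully converted to (CH3)3NH+; total volume = 0.07438 L, so [(CH3)3NH+] = 0.003203/0.07438 = 0.04307 M.
Ka((CH3)3NH+) = Kw/Kb = 1.0e-14 / 6.3 x 10^-5 = 1.59e-10.
[H^+] = sqrt(Ka x [(CH3)3NH+]) = sqrt(1.59e-10 x 0.04307) = 2.61e-6 M.
pH = -log(2.61e-6) = 5.58.

5.58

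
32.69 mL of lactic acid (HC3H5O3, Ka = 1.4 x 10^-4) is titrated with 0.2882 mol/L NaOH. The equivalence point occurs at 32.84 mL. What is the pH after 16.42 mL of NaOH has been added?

3.85

16.42 mL is exactly half the equivalence volume (32.84/2), i.e. the half-equivalence point.
There, n(HA) = n(A^-), so pH = pKa = -log(1.4 x 10^-4) = 3.85.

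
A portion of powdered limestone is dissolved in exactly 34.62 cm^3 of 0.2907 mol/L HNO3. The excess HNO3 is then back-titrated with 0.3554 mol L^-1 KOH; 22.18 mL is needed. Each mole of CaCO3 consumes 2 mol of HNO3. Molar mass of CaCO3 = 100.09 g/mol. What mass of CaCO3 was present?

Total n(HNO3) added = 0.2907 x 0.03462 = 0.01006 mol.
n(KOH) used = 0.3554 x 0.02218 = 0.007883 mol, which equals the excess n(HNO3).
So n(HNO3) consumed by the sample = 0.01006 - 0.007883 = 0.002181 mol.
n(CaCO3) = 0.002181 / 2 = 0.001091 mol.
mass = 0.001091 mol x 100.09 g/mol = 0.109 g.

0.109 g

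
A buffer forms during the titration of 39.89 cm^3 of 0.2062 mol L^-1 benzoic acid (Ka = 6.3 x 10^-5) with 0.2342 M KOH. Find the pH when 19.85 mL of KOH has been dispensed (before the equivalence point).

Initial n(C6H5COOH) = 0.2062 x 0.03989 = 0.008225 mol.
n(KOH) added = 0.2342 x 0.01985 = 0.004649 mol, converting that many moles of C6H5COOH to C6H5COO-.
Remaining n(C6H5COOH) = 0.003576 mol; n(C6H5COO-) = 0.004649 mol.
By Henderson-Hasselbalch, pH = pKa + log([A^-]/[HA]) = 4.20 + log(0.004649/0.003576) = 4.20 + (+0.11) = 4.31.

4.31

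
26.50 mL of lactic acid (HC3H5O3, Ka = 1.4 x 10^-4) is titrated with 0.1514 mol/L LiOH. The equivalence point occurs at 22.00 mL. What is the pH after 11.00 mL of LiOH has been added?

11.00 mL is exactly half the equivalence volume (22.00/2), i.e. the half-equivalence point.
There, n(HA) = n(A^-), so pH = pKa = -log(1.4 x 10^-4) = 3.85.

3.85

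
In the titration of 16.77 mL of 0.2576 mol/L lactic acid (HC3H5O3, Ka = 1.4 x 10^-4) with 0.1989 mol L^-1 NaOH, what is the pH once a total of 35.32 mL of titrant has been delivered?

n(acid) = 0.2576 x 0.01677 = 0.004320 mol; n(NaOH) added = 0.1989 x 0.03532 = 0.007025 mol.
Base is in excess by 0.007025 - 0.004320 = 0.002705 mol in a total volume of 0.05209 L.
[OH^-] = 0.002705/0.05209 = 0.05193 M, so pOH = 1.28 and pH = 14.00 - 1.28 = 12.72.

12.72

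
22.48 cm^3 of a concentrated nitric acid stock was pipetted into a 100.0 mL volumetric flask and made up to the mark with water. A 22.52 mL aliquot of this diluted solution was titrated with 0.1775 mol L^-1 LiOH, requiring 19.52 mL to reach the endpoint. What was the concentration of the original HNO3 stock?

n(LiOH) = 0.1775 x 0.01952 = 0.003465 mol.
n(HNO3) in the aliquot = 0.003465 mol.
[diluted HNO3] = 0.003465 / 0.02252 = 0.1539 M.
Dilution factor = 100.0/22.48 = 4.448, so [stock] = 0.1539 x 4.448 = 0.684 M.

0.684 M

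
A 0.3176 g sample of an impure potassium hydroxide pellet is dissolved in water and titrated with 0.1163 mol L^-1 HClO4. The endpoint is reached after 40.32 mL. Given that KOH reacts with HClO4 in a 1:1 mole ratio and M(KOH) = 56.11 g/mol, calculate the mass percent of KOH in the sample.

82.8%

n(HClO4) = 0.1163 x 0.04032 = 0.004689 mol.
n(KOH) = 0.004689 / 1 = 0.004689 mol.
mass of KOH = 0.004689 x 56.11 = 0.2631 g.
% purity = 0.2631 / 0.3176 x 100 = 82.8%.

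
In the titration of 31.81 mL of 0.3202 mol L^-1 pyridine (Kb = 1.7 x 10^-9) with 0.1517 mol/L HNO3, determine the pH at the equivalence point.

3.11

n(C5H5N) = 0.3202 x 0.03181 = 0.01019 mol; V(HNO3) at equivalence = 0.01019/0.1517 = 0.06714 L.
At equivalence the base is fully converted to C5H5NH+; total volume = 0.09895 L, so [C5H5NH+] = 0.01019/0.09895 = 0.1029 M.
Ka(C5H5NH+) = Kw/Kb = 1.0e-14 / 1.7 x 10^-9 = 5.88e-6.
[H^+] = sqrt(Ka x [C5H5NH+]) = sqrt(5.88e-6 x 0.1029) = 0.000778 M.
pH = -log(0.000778) = 3.11.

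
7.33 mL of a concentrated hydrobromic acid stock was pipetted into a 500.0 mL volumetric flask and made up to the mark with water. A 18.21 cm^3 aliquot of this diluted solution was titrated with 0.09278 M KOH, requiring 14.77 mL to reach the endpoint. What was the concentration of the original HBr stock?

n(KOH) = 0.09278 x 0.01477 = 0.001370 mol.
n(HBr) in the aliquot = 0.001370 mol.
[diluted HBr] = 0.001370 / 0.01821 = 0.07525 M.
Dilution factor = 500.0/7.330 = 68.21, so [stock] = 0.07525 x 68.21 = 5.13 M.

5.13 M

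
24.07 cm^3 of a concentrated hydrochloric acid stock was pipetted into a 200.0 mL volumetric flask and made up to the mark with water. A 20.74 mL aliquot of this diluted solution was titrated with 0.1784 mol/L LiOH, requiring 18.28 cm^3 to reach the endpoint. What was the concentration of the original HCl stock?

n(LiOH) = 0.1784 x 0.01828 = 0.003261 mol.
n(HCl) in the aliquot = 0.003261 mol.
[diluted HCl] = 0.003261 / 0.02074 = 0.1572 M.
Dilution factor = 200.0/24.07 = 8.309, so [stock] = 0.1572 x 8.309 = 1.31 M.

1.31 M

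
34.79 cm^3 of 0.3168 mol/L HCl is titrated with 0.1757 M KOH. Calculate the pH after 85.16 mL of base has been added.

12.52

n(acid) = 0.3168 x 0.03479 = 0.01102 mol; n(KOH) added = 0.1757 x 0.08516 = 0.01496 mol.
Base is in excess by 0.01496 - 0.01102 = 0.003941 mol in a total volume of 0.1199 L.
[OH^-] = 0.003941/0.1199 = 0.03286 M, so pOH = 1.48 and pH = 14.00 - 1.48 = 12.52.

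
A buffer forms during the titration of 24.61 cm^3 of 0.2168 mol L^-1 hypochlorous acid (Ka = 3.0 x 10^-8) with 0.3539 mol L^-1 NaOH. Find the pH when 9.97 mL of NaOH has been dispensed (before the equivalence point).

7.81

Initial n(HClO) = 0.2168 x 0.02461 = 0.005335 mol.
n(NaOH) added = 0.3539 x 0.009970 = 0.003528 mol, converting that many moles of HClO to ClO-.
Remaining n(HClO) = 0.001807 mol; n(ClO-) = 0.003528 mol.
By Henderson-Hasselbalch, pH = pKa + log([A^-]/[HA]) = 7.52 + log(0.003528/0.001807) = 7.52 + (+0.29) = 7.81.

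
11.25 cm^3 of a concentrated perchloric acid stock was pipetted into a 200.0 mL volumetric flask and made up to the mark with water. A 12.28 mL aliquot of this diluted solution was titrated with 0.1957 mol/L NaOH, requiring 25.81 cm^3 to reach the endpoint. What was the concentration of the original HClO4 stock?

n(NaOH) = 0.1957 x 0.02581 = 0.005051 mol.
n(HClO4) in the aliquot = 0.005051 mol.
[diluted HClO4] = 0.005051 / 0.01228 = 0.4113 M.
Dilution factor = 200.0/11.25 = 17.78, so [stock] = 0.4113 x 17.78 = 7.31 M.

7.31 M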